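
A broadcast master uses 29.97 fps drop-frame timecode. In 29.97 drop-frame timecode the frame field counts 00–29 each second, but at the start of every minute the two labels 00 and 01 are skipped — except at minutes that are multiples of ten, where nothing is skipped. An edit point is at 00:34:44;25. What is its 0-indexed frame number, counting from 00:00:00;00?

62483

As if non-drop at 30 labels/s: (0 × 3600 + 34 × 60 + 44) × 30 + 25 = 62545.
Minute boundaries passed: 34; those not divisible by 10: 34 − 3 = 31; dropped labels = 2 × 31 = 62.
Actual frame index = 62545 − 62 = 62483.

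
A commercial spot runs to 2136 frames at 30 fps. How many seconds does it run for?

71.2 seconds

Running time = 2136 / (30) = 71.2 s.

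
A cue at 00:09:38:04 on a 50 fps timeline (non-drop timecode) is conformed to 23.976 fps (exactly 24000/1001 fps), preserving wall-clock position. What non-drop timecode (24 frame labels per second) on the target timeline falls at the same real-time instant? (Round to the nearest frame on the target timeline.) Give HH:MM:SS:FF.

00:09:37:12

Source frame index: (0×3600 + 9×60 + 38) × 50 + 4 = 28904.
Real time: 28904 / (50) = 14452/25 s.
Target frame: (14452/25) × (24000/1001) = 13873920/1001 ≈ 13860.060 → 13860.
At 24 labels/s: frame 13860 → 00:09:37:12.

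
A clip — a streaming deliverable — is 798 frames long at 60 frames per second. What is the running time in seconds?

13.3 seconds

Running time = 798 / (60) = 13.3 s.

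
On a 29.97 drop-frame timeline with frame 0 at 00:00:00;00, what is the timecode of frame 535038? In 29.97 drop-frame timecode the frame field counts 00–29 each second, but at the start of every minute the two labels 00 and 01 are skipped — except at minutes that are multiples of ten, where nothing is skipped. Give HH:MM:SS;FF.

Ten DF minutes hold 17982 frames, so frame 535038 lies in block 29 (frames 521478–539459) with 13560 frames into that block.
The block's first minute is 1800 frames and the rest 1798 each; 13560 frames reaches minute 7, so 29 × 18 + 7 × 2 = 536 labels have been skipped so far.
Adding those back, label number 535038 + 536 = 535574 at 30 labels/s is 17852 s + 14 f = 4 h 57 min 32 s frame 14, i.e. 04:57:32;14.

04:57:32;14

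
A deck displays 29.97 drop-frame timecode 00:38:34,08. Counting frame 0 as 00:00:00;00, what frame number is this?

69358

Complete 10-minute blocks: 3, each 17982 frames → 53946.
Remaining 8 whole minutes in the current block: 1800 + 7 × 1798 = 14386 frames.
Within the current minute: 34 × 30 + 8 − 2 = 1026 (labels ;00/;01 skipped at this minute). Total = 53946 + 14386 + 1026 = 69358.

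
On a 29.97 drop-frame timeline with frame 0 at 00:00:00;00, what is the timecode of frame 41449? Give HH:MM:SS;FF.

00:23:03;01

Each 10-minute DF block holds 10 × 60 × 30 − 9 × 2 = 17982 frames. 41449 ÷ 17982 → 2 full blocks, remainder 5485.
Within the partial block the first minute is 1800 frames and each further minute 1798, so 3 further minute boundaries passed. Total skipped labels = 18 × 2 + 2 × 3 = 42.
Non-drop label index = 41449 + 42 = 41491; at 30 labels/s that is 00:23:03:01, i.e. DF 00:23:03;01.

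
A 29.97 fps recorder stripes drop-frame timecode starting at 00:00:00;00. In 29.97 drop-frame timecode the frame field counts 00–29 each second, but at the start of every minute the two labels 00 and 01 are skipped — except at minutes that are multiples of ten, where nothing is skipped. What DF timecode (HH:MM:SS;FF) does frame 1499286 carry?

13:53:46;06

Ten DF minutes hold 17982 frames, so frame 1499286 lies in block 83 (frames 1492506–1510487) with 6780 frames into that block.
The block's first minute is 1800 frames and the rest 1798 each; 6780 frames reaches minute 3, so 83 × 18 + 3 × 2 = 1500 labels have been skipped so far.
Adding those back, label number 1499286 + 1500 = 1500786 at 30 labels/s is 50026 s + 6 f = 13 h 53 min 46 s frame 6, i.e. 13:53:46;06.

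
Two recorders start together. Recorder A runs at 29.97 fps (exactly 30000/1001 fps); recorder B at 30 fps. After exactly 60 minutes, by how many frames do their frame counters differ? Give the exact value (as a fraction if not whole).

60 min = 3600 s.
A emits 30000/1001 × 3600 = 108000000/1001 frames; B emits 30 × 3600 = 108000.
Difference = 108000/1001 frames (≈ 107.8921); B is ahead of A.

108000/1001 frames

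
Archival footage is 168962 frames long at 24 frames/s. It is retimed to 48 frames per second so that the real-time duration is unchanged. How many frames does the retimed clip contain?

Target frames = source frames × (target rate / source rate) = 168962 × (48)/(24) = 168962 × 2 = 337924.

337924 frames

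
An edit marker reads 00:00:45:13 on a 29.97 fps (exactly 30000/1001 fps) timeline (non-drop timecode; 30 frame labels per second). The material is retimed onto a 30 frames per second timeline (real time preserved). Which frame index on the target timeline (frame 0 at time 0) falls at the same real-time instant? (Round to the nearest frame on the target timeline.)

frame 1364

Source frame index: (0×3600 + 0×60 + 45) × 30 + 13 = 1363.
Real time: 1363 / (30000/1001) = 1364363/30000 s.
Target frame: (1364363/30000) × (30) = 1364363/1000 ≈ 1364.363 → 1364.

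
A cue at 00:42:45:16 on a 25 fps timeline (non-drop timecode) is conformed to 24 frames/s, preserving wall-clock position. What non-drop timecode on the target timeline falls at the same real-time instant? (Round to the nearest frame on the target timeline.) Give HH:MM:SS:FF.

00:42:45:15

Source frame index: (0×3600 + 42×60 + 45) × 25 + 16 = 64141.
Real time: 64141 / (25) = 64141/25 s.
Target frame: (64141/25) × (24) = 1539384/25 ≈ 61575.360 → 61575.
At 24 labels/s: frame 61575 → 00:42:45:15.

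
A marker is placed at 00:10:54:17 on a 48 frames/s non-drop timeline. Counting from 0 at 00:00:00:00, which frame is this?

Total seconds to the label: (0 × 3600 + 10 × 60 + 54) = 654.
Frame index = 654 × 48 + 17 = 31409.

frame 31409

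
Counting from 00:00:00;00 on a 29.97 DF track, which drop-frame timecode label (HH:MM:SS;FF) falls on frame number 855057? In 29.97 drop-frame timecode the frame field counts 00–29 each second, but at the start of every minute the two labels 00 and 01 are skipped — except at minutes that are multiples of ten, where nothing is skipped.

07:55:30;13

Ten DF minutes hold 17982 frames, so frame 855057 lies in block 47 (frames 845154–863135) with 9903 frames into that block.
The block's first minute is 1800 frames and the rest 1798 each; 9903 frames reaches minute 5, so 47 × 18 + 5 × 2 = 856 labels have been skipped so far.
Adding those back, label number 855057 + 856 = 855913 at 30 labels/s is 28530 s + 13 f = 7 h 55 min 30 s frame 13, i.e. 07:55:30;13.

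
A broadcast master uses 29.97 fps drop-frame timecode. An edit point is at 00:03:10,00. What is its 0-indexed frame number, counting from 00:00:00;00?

Complete 10-minute blocks: 0, each 17982 frames → 0.
Remaining 3 whole minutes in the current block: 1800 + 2 × 1798 = 5396 frames.
Within the current minute: 10 × 30 + 0 − 2 = 298 (labels ;00/;01 skipped at this minute). Total = 0 + 5396 + 298 = 5694.

5694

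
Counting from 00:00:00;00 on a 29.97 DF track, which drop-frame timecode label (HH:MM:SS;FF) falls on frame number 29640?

Ten DF minutes hold 17982 frames, so frame 29640 lies in block 1 (frames 17982–35963) with 11658 frames into that block.
The block's first minute is 1800 frames and the rest 1798 each; 11658 frames reaches minute 6, so 1 × 18 + 6 × 2 = 30 labels have been skipped so far.
Adding those back, label number 29640 + 30 = 29670 at 30 labels/s is 989 s + 0 f = 0 h 16 min 29 s frame 0, i.e. 00:16:29;00.

00:16:29;00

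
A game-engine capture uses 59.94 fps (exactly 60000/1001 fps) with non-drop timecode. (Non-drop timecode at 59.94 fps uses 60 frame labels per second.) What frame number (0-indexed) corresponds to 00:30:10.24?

frame 108624

Total seconds to the label: (0 × 3600 + 30 × 60 + 10) = 1810.
Frame index = 1810 × 60 + 24 = 108624.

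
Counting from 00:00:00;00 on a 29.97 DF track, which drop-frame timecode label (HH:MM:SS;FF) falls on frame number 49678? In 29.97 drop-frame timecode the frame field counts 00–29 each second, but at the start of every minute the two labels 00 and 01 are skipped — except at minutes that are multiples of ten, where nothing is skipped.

00:27:37;18

Ten DF minutes hold 17982 frames, so frame 49678 lies in block 2 (frames 35964–53945) with 13714 frames into that block.
The block's first minute is 1800 frames and the rest 1798 each; 13714 frames reaches minute 7, so 2 × 18 + 7 × 2 = 50 labels have been skipped so far.
Adding those back, label number 49678 + 50 = 49728 at 30 labels/s is 1657 s + 18 f = 0 h 27 min 37 s frame 18, i.e. 00:27:37;18.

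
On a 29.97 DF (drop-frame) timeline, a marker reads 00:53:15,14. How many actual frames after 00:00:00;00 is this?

95768

Complete 10-minute blocks: 5, each 17982 frames → 89910.
Remaining 3 whole minutes in the current block: 1800 + 2 × 1798 = 5396 frames.
Within the current minute: 15 × 30 + 14 − 2 = 462 (labels ;00/;01 skipped at this minute). Total = 89910 + 5396 + 462 = 95768.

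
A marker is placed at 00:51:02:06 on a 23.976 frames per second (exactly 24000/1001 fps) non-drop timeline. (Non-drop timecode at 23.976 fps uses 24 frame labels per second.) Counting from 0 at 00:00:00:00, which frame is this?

Total seconds to the label: (0 × 3600 + 51 × 60 + 2) = 3062.
Frame index = 3062 × 24 + 6 = 73494.

73494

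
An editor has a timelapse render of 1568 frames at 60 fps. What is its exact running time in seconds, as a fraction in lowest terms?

392/15 seconds

Running time = 1568 ÷ (60) = 1568 × 1/60 = 392/15 s.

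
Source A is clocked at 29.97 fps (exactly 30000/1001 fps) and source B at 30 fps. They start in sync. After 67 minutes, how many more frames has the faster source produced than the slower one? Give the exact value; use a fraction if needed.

67 min = 4020 s.
A emits 30000/1001 × 4020 = 120600000/1001 frames; B emits 30 × 4020 = 120600.
Difference = 120600/1001 frames (≈ 120.4795); B is ahead of A.

120600/1001 frames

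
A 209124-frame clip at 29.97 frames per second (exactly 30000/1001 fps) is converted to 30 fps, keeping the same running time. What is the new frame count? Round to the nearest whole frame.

209333 frames

Frames at target rate = 209124 × (30) / (30000/1001) = 52333281/250 ≈ 209333.124.
Nearest whole frame: 209333.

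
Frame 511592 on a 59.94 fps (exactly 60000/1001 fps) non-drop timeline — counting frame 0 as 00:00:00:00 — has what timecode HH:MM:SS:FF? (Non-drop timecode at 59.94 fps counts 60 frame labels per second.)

02:22:06:32

511592 ÷ 60 = 8526 full seconds, remainder 32 frames.
8526 s = 2 h 22 min 6 s.
Timecode: 02:22:06:32.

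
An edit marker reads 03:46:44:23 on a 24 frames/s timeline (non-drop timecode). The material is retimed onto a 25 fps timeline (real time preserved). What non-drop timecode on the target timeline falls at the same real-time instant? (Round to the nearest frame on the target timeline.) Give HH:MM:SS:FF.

03:46:44:24

Source frame index: (3×3600 + 46×60 + 44) × 24 + 23 = 326519.
Real time: 326519 / (24) = 326519/24 s.
Target frame: (326519/24) × (25) = 8162975/24 ≈ 340123.958 → 340124.
At 25 labels/s: frame 340124 → 03:46:44:24.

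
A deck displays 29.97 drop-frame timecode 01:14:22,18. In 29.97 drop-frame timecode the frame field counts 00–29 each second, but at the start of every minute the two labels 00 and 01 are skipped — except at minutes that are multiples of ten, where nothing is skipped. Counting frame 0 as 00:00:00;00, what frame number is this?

133744

Complete 10-minute blocks: 7, each 17982 frames → 125874.
Remaining 4 whole minutes in the current block: 1800 + 3 × 1798 = 7194 frames.
Within the current minute: 22 × 30 + 18 − 2 = 676 (labels ;00/;01 skipped at this minute). Total = 125874 + 7194 + 676 = 133744.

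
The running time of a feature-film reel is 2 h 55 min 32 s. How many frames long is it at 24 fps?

252768 frames

2 h 55 min 32 s = 10532 s.
Frames = 10532 × 24 = 252768.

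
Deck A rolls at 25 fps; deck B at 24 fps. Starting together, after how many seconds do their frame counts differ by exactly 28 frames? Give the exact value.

The gap grows by |24 − 25| = 1 frame per second.
Time for a 28-frame gap: 28 ÷ (1) = 28 s.

28 seconds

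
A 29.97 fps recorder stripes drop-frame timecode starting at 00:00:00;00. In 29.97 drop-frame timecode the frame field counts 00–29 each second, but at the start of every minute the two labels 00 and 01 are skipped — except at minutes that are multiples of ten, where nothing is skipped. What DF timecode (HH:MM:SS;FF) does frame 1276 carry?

00:00:42;16

Each 10-minute DF block holds 10 × 60 × 30 − 9 × 2 = 17982 frames. 1276 ÷ 17982 → 0 full blocks, remainder 1276.
Within the partial block the first minute is 1800 frames and each further minute 1798, so 0 further minute boundaries passed. Total skipped labels = 18 × 0 + 2 × 0 = 0.
Non-drop label index = 1276 + 0 = 1276; at 30 labels/s that is 00:00:42:16, i.e. DF 00:00:42;16.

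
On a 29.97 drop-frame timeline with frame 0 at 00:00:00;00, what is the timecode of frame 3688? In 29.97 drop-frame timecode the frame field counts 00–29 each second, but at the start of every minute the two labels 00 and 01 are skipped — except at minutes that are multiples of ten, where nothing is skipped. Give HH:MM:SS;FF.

Ten DF minutes hold 17982 frames, so frame 3688 lies in block 0 (frames 0–17981) with 3688 frames into that block.
The block's first minute is 1800 frames and the rest 1798 each; 3688 frames reaches minute 2, so 0 × 18 + 2 × 2 = 4 labels have been skipped so far.
Adding those back, label number 3688 + 4 = 3692 at 30 labels/s is 123 s + 2 f = 0 h 2 min 3 s frame 2, i.e. 00:02:03;02.

00:02:03;02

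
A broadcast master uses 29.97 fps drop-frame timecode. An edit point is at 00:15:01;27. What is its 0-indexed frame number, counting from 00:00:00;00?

As if non-drop at 30 labels/s: (0 × 3600 + 15 × 60 + 1) × 30 + 27 = 27057.
Minute boundaries passed: 15; those not divisible by 10: 15 − 1 = 14; dropped labels = 2 × 14 = 28.
Actual frame index = 27057 − 28 = 27029.

27029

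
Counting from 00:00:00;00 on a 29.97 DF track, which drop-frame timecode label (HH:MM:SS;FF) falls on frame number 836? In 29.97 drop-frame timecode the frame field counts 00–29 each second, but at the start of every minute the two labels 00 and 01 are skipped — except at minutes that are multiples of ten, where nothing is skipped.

Ten DF minutes hold 17982 frames, so frame 836 lies in block 0 (frames 0–17981) with 836 frames into that block.
The block's first minute is 1800 frames and the rest 1798 each; 836 frames reaches minute 0, so 0 × 18 + 0 × 2 = 0 labels have been skipped so far.
Adding those back, label number 836 + 0 = 836 at 30 labels/s is 27 s + 26 f = 0 h 0 min 27 s frame 26, i.e. 00:00:27;26.

00:00:27;26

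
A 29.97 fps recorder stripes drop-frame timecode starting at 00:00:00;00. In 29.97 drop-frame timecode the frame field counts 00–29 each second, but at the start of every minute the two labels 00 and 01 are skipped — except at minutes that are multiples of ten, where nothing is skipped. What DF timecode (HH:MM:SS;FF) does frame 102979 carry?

00:57:16;03

Each 10-minute DF block holds 10 × 60 × 30 − 9 × 2 = 17982 frames. 102979 ÷ 17982 → 5 full blocks, remainder 13069.
Within the partial block the first minute is 1800 frames and each further minute 1798, so 7 further minute boundaries passed. Total skipped labels = 18 × 5 + 2 × 7 = 104.
Non-drop label index = 102979 + 104 = 103083; at 30 labels/s that is 00:57:16:03, i.e. DF 00:57:16;03.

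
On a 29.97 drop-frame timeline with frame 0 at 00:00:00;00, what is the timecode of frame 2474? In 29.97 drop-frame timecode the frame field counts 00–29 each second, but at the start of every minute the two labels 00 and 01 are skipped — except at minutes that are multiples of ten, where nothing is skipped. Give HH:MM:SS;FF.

00:01:22;16

Each 10-minute DF block holds 10 × 60 × 30 − 9 × 2 = 17982 frames. 2474 ÷ 17982 → 0 full blocks, remainder 2474.
Within the partial block the first minute is 1800 frames and each further minute 1798, so 1 further minute boundary passed. Total skipped labels = 18 × 0 + 2 × 1 = 2.
Non-drop label index = 2474 + 2 = 2476; at 30 labels/s that is 00:01:22:16, i.e. DF 00:01:22;16.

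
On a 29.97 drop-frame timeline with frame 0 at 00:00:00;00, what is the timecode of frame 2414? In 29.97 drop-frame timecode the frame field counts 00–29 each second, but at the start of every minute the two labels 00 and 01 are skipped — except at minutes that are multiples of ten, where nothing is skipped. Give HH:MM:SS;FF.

00:01:20;16

Each 10-minute DF block holds 10 × 60 × 30 − 9 × 2 = 17982 frames. 2414 ÷ 17982 → 0 full blocks, remainder 2414.
Within the partial block the first minute is 1800 frames and each further minute 1798, so 1 further minute boundary passed. Total skipped labels = 18 × 0 + 2 × 1 = 2.
Non-drop label index = 2414 + 2 = 2416; at 30 labels/s that is 00:01:20:16, i.e. DF 00:01:20;16.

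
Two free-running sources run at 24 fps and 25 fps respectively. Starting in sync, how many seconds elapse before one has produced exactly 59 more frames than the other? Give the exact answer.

The gap grows by |25 − 24| = 1 frame per second.
Time for a 59-frame gap: 59 ÷ (1) = 59 s.

59 seconds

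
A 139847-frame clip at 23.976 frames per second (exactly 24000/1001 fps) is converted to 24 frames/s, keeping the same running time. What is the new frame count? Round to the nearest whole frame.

139987 frames

Frames at target rate = 139847 × (24) / (24000/1001) = 139986847/1000 ≈ 139986.847.
Nearest whole frame: 139987.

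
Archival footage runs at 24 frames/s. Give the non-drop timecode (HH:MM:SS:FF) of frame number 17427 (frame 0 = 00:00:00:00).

17427 ÷ 24 = 726 full seconds, remainder 3 frames.
726 s = 0 h 12 min 6 s.
Timecode: 00:12:06:03.

00:12:06:03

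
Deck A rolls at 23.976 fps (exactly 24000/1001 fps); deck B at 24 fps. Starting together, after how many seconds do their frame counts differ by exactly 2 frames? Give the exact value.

The gap grows by |24 − 24000/1001| = 24/1001 frames per second.
Time for a 2-frame gap: 2 ÷ (24/1001) = 1001/12 s.

1001/12 seconds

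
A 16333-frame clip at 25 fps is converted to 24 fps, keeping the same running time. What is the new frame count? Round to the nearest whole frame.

Frames at target rate = 16333 × (24) / (25) = 391992/25 ≈ 15679.680.
Nearest whole frame: 15680.

15680 frames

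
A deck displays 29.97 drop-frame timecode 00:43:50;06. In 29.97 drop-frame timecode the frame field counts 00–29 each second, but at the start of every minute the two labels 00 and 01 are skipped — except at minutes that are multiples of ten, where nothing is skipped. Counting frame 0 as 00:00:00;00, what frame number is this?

As if non-drop at 30 labels/s: (0 × 3600 + 43 × 60 + 50) × 30 + 6 = 78906.
Minute boundaries passed: 43; those not divisible by 10: 43 − 4 = 39; dropped labels = 2 × 39 = 78.
Actual frame index = 78906 − 78 = 78828.

78828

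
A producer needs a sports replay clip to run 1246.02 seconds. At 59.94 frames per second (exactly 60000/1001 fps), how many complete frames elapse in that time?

Frames = 1246.02 × 60000/1001 = 74761200/1001 ≈ 74686.5135.
Complete frames: 74686.

74686 frames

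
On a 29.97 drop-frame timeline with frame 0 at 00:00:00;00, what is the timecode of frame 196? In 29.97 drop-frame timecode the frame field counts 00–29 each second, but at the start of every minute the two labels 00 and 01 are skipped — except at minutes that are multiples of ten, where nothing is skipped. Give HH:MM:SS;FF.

00:00:06;16

Each 10-minute DF block holds 10 × 60 × 30 − 9 × 2 = 17982 frames. 196 ÷ 17982 → 0 full blocks, remainder 196.
Within the partial block the first minute is 1800 frames and each further minute 1798, so 0 further minute boundaries passed. Total skipped labels = 18 × 0 + 2 × 0 = 0.
Non-drop label index = 196 + 0 = 196; at 30 labels/s that is 00:00:06:16, i.e. DF 00:00:06;16.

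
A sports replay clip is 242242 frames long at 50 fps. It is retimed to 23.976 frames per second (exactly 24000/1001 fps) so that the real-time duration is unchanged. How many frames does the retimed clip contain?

116160 frames

Target frames = source frames × (target rate / source rate) = 242242 × (24000/1001)/(50) = 242242 × 480/1001 = 116160.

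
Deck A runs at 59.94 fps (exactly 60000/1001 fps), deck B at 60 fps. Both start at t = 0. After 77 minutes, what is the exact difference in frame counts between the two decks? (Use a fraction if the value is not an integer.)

3600/13 frames

77 min = 4620 s.
A emits 60000/1001 × 4620 = 3600000/13 frames; B emits 60 × 4620 = 277200.
Difference = 3600/13 frames (≈ 276.9231); B is ahead of A.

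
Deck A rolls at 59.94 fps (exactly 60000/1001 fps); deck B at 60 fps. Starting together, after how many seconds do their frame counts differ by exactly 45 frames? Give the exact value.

The gap grows by |60 − 60000/1001| = 60/1001 frames per second.
Time for a 45-frame gap: 45 ÷ (60/1001) = 750.75 s.

750.75 seconds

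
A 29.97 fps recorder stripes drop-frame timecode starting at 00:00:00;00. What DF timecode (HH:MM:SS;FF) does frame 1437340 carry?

13:19:19;10

Ten DF minutes hold 17982 frames, so frame 1437340 lies in block 79 (frames 1420578–1438559) with 16762 frames into that block.
The block's first minute is 1800 frames and the rest 1798 each; 16762 frames reaches minute 9, so 79 × 18 + 9 × 2 = 1440 labels have been skipped so far.
Adding those back, label number 1437340 + 1440 = 1438780 at 30 labels/s is 47959 s + 10 f = 13 h 19 min 19 s frame 10, i.e. 13:19:19;10.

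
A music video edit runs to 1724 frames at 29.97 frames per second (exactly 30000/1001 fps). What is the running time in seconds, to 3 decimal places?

57.524 seconds

Running time = 1724 × 1001/30000 = 431431/7500 s ≈ 57.524 s.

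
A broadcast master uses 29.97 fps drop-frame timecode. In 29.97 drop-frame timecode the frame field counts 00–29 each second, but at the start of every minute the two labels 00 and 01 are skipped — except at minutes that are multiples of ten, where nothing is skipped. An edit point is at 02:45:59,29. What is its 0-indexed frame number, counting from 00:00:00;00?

Complete 10-minute blocks: 16, each 17982 frames → 287712.
Remaining 5 whole minutes in the current block: 1800 + 4 × 1798 = 8992 frames.
Within the current minute: 59 × 30 + 29 − 2 = 1797 (labels ;00/;01 skipped at this minute). Total = 287712 + 8992 + 1797 = 298501.

298501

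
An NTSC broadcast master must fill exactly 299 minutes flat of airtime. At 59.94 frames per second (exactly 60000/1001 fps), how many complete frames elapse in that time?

299 min = 17940 s.
Frames = 17940 × 60000/1001 = 82800000/77 ≈ 1075324.6753.
Complete frames: 1075324.

1075324 frames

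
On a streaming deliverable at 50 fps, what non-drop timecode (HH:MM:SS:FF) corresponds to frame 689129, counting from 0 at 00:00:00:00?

03:49:42:29

689129 ÷ 50 = 13782 full seconds, remainder 29 frames.
13782 s = 3 h 49 min 42 s.
Timecode: 03:49:42:29.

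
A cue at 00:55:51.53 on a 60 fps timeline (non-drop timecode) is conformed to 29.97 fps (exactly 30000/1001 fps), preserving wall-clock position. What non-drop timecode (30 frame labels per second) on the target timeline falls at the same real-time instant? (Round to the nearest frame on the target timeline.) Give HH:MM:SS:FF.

00:55:48:16

Source frame index: (0×3600 + 55×60 + 51) × 60 + 53 = 201113.
Real time: 201113 / (60) = 201113/60 s.
Target frame: (201113/60) × (30000/1001) = 9141500/91 ≈ 100456.044 → 100456.
At 30 labels/s: frame 100456 → 00:55:48:16.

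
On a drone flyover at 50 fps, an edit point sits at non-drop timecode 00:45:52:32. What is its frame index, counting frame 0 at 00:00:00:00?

Total seconds to the label: (0 × 3600 + 45 × 60 + 52) = 2752.
Frame index = 2752 × 50 + 32 = 137632.

137632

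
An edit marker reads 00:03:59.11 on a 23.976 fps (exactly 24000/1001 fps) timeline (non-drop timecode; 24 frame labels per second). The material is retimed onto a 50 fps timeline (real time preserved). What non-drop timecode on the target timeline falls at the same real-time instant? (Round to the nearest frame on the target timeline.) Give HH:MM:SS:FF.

Source frame index: (0×3600 + 3×60 + 59) × 24 + 11 = 5747.
Real time: 5747 / (24000/1001) = 5752747/24000 s.
Target frame: (5752747/24000) × (50) = 5752747/480 ≈ 11984.890 → 11985.
At 50 labels/s: frame 11985 → 00:03:59:35.

00:03:59:35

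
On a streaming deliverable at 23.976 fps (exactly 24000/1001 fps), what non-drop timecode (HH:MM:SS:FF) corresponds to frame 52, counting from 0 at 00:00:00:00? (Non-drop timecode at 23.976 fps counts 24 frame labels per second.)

00:00:02:04

52 ÷ 24 = 2 full seconds, remainder 4 frames.
2 s = 0 h 0 min 2 s.
Timecode: 00:00:02:04.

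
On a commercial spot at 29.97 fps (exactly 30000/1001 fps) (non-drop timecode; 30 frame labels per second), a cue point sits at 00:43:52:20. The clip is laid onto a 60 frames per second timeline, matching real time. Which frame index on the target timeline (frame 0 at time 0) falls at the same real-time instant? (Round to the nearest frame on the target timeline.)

Source frame index: (0×3600 + 43×60 + 52) × 30 + 20 = 78980.
Real time: 78980 / (30000/1001) = 3952949/1500 s.
Target frame: (3952949/1500) × (60) = 3952949/25 ≈ 158117.960 → 158118.

frame 158118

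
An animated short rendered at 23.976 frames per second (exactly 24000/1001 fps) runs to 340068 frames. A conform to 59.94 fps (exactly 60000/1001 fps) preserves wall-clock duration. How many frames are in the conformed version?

850170 frames

Target frames = source frames × (target rate / source rate) = 340068 × (60000/1001)/(24000/1001) = 340068 × 5/2 = 850170.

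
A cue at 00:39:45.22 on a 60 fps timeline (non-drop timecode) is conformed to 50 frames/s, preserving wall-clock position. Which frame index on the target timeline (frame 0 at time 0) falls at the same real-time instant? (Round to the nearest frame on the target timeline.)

Source frame index: (0×3600 + 39×60 + 45) × 60 + 22 = 143122.
Real time: 143122 / (60) = 71561/30 s.
Target frame: (71561/30) × (50) = 357805/3 ≈ 119268.333 → 119268.

frame 119268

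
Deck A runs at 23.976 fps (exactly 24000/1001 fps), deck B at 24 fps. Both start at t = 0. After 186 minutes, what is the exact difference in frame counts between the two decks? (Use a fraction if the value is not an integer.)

267840/1001 frames

186 min = 11160 s.
A emits 24000/1001 × 11160 = 267840000/1001 frames; B emits 24 × 11160 = 267840.
Difference = 267840/1001 frames (≈ 267.5724); B is ahead of A.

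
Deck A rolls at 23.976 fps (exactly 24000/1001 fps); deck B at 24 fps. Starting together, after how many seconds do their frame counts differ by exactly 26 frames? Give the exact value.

13013/12 seconds

The gap grows by |24 − 24000/1001| = 24/1001 frames per second.
Time for a 26-frame gap: 26 ÷ (24/1001) = 13013/12 s.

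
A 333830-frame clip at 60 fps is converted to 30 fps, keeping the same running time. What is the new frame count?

166915 frames

Frames at target rate = 333830 × (30) / (60) = 166915.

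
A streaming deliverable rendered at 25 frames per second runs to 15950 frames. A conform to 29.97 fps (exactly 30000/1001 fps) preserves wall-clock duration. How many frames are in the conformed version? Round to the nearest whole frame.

Frames at target rate = 15950 × (30000/1001) / (25) = 1740000/91 ≈ 19120.879.
Nearest whole frame: 19121.

19121 frames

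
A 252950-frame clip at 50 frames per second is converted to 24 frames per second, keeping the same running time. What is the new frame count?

121416 frames

Target frames = source frames × (target rate / source rate) = 252950 × (24)/(50) = 252950 × 12/25 = 121416.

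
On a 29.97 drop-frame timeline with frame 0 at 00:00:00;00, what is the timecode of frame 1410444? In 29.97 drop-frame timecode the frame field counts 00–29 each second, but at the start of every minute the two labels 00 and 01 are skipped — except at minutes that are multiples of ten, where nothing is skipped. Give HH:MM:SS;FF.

Each 10-minute DF block holds 10 × 60 × 30 − 9 × 2 = 17982 frames. 1410444 ÷ 17982 → 78 full blocks, remainder 7848.
Within the partial block the first minute is 1800 frames and each further minute 1798, so 4 further minute boundaries passed. Total skipped labels = 18 × 78 + 2 × 4 = 1412.
Non-drop label index = 1410444 + 1412 = 1411856; at 30 labels/s that is 13:04:21:26, i.e. DF 13:04:21;26.

13:04:21;26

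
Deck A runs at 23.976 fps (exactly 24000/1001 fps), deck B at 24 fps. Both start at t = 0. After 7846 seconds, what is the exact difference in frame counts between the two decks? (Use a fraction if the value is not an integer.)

A emits 24000/1001 × 7846 = 188304000/1001 frames; B emits 24 × 7846 = 188304.
Difference = 188304/1001 frames (≈ 188.1159); B is ahead of A.

188304/1001 frames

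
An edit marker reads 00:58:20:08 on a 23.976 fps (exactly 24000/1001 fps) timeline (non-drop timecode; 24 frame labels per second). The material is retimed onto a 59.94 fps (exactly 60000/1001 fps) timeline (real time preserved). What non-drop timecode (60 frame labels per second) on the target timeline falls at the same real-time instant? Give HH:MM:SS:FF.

Source frame index: (0×3600 + 58×60 + 20) × 24 + 8 = 84008.
Real time: 84008 / (24000/1001) = 10511501/3000 s.
Target frame: (10511501/3000) × (60000/1001) = 210020.
At 60 labels/s: frame 210020 → 00:58:20:20.

00:58:20:20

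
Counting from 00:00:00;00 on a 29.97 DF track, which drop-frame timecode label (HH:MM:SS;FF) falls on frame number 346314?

Each 10-minute DF block holds 10 × 60 × 30 − 9 × 2 = 17982 frames. 346314 ÷ 17982 → 19 full blocks, remainder 4656.
Within the partial block the first minute is 1800 frames and each further minute 1798, so 2 further minute boundaries passed. Total skipped labels = 18 × 19 + 2 × 2 = 346.
Non-drop label index = 346314 + 346 = 346660; at 30 labels/s that is 03:12:35:10, i.e. DF 03:12:35;10.

03:12:35;10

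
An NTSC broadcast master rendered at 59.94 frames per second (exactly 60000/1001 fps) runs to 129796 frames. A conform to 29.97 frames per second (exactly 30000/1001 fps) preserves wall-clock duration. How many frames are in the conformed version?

Target frames = source frames × (target rate / source rate) = 129796 × (30000/1001)/(60000/1001) = 129796 × 1/2 = 64898.

64898 frames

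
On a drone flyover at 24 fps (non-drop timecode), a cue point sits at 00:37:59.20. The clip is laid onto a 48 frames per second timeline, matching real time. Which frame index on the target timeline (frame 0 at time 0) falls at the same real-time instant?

frame 109432

Source frame index: (0×3600 + 37×60 + 59) × 24 + 20 = 54716.
Real time: 54716 / (24) = 13679/6 s.
Target frame: (13679/6) × (48) = 109432.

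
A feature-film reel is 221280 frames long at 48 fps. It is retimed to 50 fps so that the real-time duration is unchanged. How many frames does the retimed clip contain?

230500 frames

Target frames = source frames × (target rate / source rate) = 221280 × (50)/(48) = 221280 × 25/24 = 230500.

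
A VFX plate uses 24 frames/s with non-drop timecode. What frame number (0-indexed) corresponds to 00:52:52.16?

76144

Total seconds to the label: (0 × 3600 + 52 × 60 + 52) = 3172.
Frame index = 3172 × 24 + 16 = 76144.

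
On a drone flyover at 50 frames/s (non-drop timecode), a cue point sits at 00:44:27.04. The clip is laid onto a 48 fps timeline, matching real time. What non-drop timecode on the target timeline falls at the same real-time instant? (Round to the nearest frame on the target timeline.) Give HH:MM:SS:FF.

Source frame index: (0×3600 + 44×60 + 27) × 50 + 4 = 133354.
Real time: 133354 / (50) = 66677/25 s.
Target frame: (66677/25) × (48) = 3200496/25 ≈ 128019.840 → 128020.
At 48 labels/s: frame 128020 → 00:44:27:04.

00:44:27:04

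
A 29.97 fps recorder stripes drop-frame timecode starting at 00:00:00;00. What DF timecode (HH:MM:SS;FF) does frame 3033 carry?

00:01:41;05

Each 10-minute DF block holds 10 × 60 × 30 − 9 × 2 = 17982 frames. 3033 ÷ 17982 → 0 full blocks, remainder 3033.
Within the partial block the first minute is 1800 frames and each further minute 1798, so 1 further minute boundary passed. Total skipped labels = 18 × 0 + 2 × 1 = 2.
Non-drop label index = 3033 + 2 = 3035; at 30 labels/s that is 00:01:41:05, i.e. DF 00:01:41;05.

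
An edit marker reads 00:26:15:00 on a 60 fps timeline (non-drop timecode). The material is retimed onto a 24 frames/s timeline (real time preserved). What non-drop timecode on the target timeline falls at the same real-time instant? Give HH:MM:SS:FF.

Source frame index: (0×3600 + 26×60 + 15) × 60 + 0 = 94500.
Real time: 94500 / (60) = 1575 s.
Target frame: (1575) × (24) = 37800.
At 24 labels/s: frame 37800 → 00:26:15:00.

00:26:15:00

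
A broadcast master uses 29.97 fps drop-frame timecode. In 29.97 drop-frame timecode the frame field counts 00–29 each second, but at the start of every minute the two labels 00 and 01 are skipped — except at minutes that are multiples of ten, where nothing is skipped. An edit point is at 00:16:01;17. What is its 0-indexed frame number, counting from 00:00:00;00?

28817

As if non-drop at 30 labels/s: (0 × 3600 + 16 × 60 + 1) × 30 + 17 = 28847.
Minute boundaries passed: 16; those not divisible by 10: 16 − 1 = 15; dropped labels = 2 × 15 = 30.
Actual frame index = 28847 − 30 = 28817.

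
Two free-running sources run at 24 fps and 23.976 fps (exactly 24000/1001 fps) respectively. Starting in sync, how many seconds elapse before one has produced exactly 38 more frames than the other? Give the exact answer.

19019/12 seconds

The gap grows by |24000/1001 − 24| = 24/1001 frames per second.
Time for a 38-frame gap: 38 ÷ (24/1001) = 19019/12 s.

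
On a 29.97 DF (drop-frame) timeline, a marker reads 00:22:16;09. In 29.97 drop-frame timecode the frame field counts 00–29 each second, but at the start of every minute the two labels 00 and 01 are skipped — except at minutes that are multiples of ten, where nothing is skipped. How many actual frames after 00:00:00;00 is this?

As if non-drop at 30 labels/s: (0 × 3600 + 22 × 60 + 16) × 30 + 9 = 40089.
Minute boundaries passed: 22; those not divisible by 10: 22 − 2 = 20; dropped labels = 2 × 20 = 40.
Actual frame index = 40089 − 40 = 40049.

40049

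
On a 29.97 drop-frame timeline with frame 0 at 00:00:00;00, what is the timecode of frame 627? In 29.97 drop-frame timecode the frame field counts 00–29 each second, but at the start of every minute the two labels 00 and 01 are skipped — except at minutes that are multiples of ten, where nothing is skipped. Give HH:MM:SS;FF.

Ten DF minutes hold 17982 frames, so frame 627 lies in block 0 (frames 0–17981) with 627 frames into that block.
The block's first minute is 1800 frames and the rest 1798 each; 627 frames reaches minute 0, so 0 × 18 + 0 × 2 = 0 labels have been skipped so far.
Adding those back, label number 627 + 0 = 627 at 30 labels/s is 20 s + 27 f = 0 h 0 min 20 s frame 27, i.e. 00:00:20;27.

00:00:20;27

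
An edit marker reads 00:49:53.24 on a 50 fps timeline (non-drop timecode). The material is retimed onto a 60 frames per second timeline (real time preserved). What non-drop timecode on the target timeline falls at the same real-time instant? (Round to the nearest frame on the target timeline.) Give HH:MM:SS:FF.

Source frame index: (0×3600 + 49×60 + 53) × 50 + 24 = 149674.
Real time: 149674 / (50) = 74837/25 s.
Target frame: (74837/25) × (60) = 898044/5 ≈ 179608.800 → 179609.
At 60 labels/s: frame 179609 → 00:49:53:29.

00:49:53:29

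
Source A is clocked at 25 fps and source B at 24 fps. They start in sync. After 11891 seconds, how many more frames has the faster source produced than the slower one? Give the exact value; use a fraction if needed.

11891 frames

A emits 25 × 11891 = 297275 frames; B emits 24 × 11891 = 285384.
Difference = 11891 frames; B is behind A.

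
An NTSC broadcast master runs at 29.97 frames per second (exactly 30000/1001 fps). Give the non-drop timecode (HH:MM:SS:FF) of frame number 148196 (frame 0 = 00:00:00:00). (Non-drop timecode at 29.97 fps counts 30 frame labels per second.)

01:22:19:26

148196 ÷ 30 = 4939 full seconds, remainder 26 frames.
4939 s = 1 h 22 min 19 s.
Timecode: 01:22:19:26.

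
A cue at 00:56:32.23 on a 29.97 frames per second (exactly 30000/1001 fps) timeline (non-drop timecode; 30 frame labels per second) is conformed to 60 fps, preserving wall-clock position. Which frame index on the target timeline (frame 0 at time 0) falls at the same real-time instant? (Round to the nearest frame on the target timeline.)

Source frame index: (0×3600 + 56×60 + 32) × 30 + 23 = 101783.
Real time: 101783 / (30000/1001) = 101884783/30000 s.
Target frame: (101884783/30000) × (60) = 101884783/500 ≈ 203769.566 → 203770.

frame 203770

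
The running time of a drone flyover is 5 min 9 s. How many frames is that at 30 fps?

9270 frames

5 min 9 s = 309 s.
Frames = 309 × 30 = 9270.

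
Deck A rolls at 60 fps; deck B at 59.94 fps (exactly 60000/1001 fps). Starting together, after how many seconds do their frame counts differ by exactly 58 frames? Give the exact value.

The gap grows by |60000/1001 − 60| = 60/1001 frames per second.
Time for a 58-frame gap: 58 ÷ (60/1001) = 29029/30 s.

29029/30 seconds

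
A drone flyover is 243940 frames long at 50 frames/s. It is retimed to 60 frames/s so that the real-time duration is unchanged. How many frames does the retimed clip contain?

Target frames = source frames × (target rate / source rate) = 243940 × (60)/(50) = 243940 × 6/5 = 292728.

292728 frames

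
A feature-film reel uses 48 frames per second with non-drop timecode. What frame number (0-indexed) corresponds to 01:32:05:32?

265232

Total seconds to the label: (1 × 3600 + 32 × 60 + 5) = 5525.
Frame index = 5525 × 48 + 32 = 265232.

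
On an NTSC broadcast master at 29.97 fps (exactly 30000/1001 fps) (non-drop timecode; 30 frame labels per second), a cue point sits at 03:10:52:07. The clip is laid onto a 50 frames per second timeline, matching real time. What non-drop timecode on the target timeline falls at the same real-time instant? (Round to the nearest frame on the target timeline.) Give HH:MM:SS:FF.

03:11:03:34

Source frame index: (3×3600 + 10×60 + 52) × 30 + 7 = 343567.
Real time: 343567 / (30000/1001) = 343910567/30000 s.
Target frame: (343910567/30000) × (50) = 343910567/600 ≈ 573184.278 → 573184.
At 50 labels/s: frame 573184 → 03:11:03:34.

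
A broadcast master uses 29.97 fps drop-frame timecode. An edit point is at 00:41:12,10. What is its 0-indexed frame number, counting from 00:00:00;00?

74096

Complete 10-minute blocks: 4, each 17982 frames → 71928.
Remaining 1 whole minute in the current block: 1800 + 0 × 1798 = 1800 frames.
Within the current minute: 12 × 30 + 10 − 2 = 368 (labels ;00/;01 skipped at this minute). Total = 71928 + 1800 + 368 = 74096.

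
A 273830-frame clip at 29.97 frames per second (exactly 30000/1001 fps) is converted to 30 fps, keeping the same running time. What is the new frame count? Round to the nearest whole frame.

Frames at target rate = 273830 × (30) / (30000/1001) = 27410383/100 ≈ 274103.830.
Nearest whole frame: 274104.

274104 frames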